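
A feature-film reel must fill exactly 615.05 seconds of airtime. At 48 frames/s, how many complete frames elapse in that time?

Frames = 615.05 × 48 = 147612/5 ≈ 29522.4000.
Complete frames: 29522.

29522 frames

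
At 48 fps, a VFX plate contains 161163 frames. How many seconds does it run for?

Running time = 161163 / (48) = 3357.5625 s.

3357.5625 seconds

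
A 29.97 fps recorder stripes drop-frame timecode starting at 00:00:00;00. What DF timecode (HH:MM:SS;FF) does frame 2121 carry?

00:01:10;23

Ten DF minutes hold 17982 frames, so frame 2121 lies in block 0 (frames 0–17981) with 2121 frames into that block.
The block's first minute is 1800 frames and the rest 1798 each; 2121 frames reaches minute 1, so 0 × 18 + 1 × 2 = 2 labels have been skipped so far.
Adding those back, label number 2121 + 2 = 2123 at 30 labels/s is 70 s + 23 f = 0 h 1 min 10 s frame 23, i.e. 00:01:10;23.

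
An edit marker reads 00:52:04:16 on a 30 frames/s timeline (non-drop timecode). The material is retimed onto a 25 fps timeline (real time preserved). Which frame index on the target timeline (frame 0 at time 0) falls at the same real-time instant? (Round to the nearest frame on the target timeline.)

frame 78113

Source frame index: (0×3600 + 52×60 + 4) × 30 + 16 = 93736.
Real time: 93736 / (30) = 46868/15 s.
Target frame: (46868/15) × (25) = 234340/3 ≈ 78113.333 → 78113.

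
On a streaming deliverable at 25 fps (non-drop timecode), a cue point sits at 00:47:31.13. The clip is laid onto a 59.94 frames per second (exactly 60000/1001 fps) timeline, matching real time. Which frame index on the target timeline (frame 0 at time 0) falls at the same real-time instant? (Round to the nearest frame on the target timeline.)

frame 170920

Source frame index: (0×3600 + 47×60 + 31) × 25 + 13 = 71288.
Real time: 71288 / (25) = 71288/25 s.
Target frame: (71288/25) × (60000/1001) = 24441600/143 ≈ 170920.280 → 170920.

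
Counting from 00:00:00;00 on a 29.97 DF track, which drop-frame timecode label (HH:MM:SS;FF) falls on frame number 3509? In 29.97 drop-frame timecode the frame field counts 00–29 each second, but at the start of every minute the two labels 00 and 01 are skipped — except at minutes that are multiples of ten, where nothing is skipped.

Each 10-minute DF block holds 10 × 60 × 30 − 9 × 2 = 17982 frames. 3509 ÷ 17982 → 0 full blocks, remainder 3509.
Within the partial block the first minute is 1800 frames and each further minute 1798, so 1 further minute boundary passed. Total skipped labels = 18 × 0 + 2 × 1 = 2.
Non-drop label index = 3509 + 2 = 3511; at 30 labels/s that is 00:01:57:01, i.e. DF 00:01:57;01.

00:01:57;01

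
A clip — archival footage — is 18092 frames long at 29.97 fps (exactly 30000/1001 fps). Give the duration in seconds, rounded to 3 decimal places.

Running time = 18092 × 1001/30000 = 4527523/7500 s ≈ 603.670 s.

603.670 seconds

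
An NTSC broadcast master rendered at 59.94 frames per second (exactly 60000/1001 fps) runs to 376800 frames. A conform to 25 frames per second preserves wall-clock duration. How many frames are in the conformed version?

Target frames = source frames × (target rate / source rate) = 376800 × (25)/(60000/1001) = 376800 × 1001/2400 = 157157.

157157 frames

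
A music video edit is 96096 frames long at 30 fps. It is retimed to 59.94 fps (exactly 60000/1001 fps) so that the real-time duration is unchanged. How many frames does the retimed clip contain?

Target frames = source frames × (target rate / source rate) = 96096 × (60000/1001)/(30) = 96096 × 2000/1001 = 192000.

192000 frames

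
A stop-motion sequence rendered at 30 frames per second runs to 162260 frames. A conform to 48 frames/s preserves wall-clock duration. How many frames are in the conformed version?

Target frames = source frames × (target rate / source rate) = 162260 × (48)/(30) = 162260 × 8/5 = 259616.

259616 frames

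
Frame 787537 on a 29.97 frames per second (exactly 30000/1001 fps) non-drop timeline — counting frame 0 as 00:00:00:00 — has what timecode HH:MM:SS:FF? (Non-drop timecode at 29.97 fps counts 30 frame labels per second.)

787537 ÷ 30 = 26251 full seconds, remainder 7 frames.
26251 s = 7 h 17 min 31 s.
Timecode: 07:17:31:07.

07:17:31:07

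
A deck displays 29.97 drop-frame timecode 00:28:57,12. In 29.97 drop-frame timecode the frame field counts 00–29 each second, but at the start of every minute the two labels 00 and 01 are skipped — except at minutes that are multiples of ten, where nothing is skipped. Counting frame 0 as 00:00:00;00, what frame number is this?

52070

As if non-drop at 30 labels/s: (0 × 3600 + 28 × 60 + 57) × 30 + 12 = 52122.
Minute boundaries passed: 28; those not divisible by 10: 28 − 2 = 26; dropped labels = 2 × 26 = 52.
Actual frame index = 52122 − 52 = 52070.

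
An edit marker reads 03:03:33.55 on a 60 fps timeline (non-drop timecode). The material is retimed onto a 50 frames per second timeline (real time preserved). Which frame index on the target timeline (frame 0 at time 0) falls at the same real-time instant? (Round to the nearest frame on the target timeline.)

Source frame index: (3×3600 + 3×60 + 33) × 60 + 55 = 660835.
Real time: 660835 / (60) = 132167/12 s.
Target frame: (132167/12) × (50) = 3304175/6 ≈ 550695.833 → 550696.

frame 550696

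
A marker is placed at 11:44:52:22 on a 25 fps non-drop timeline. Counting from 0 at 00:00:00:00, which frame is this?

frame 1057322

Total seconds to the label: (11 × 3600 + 44 × 60 + 52) = 42292.
Frame index = 42292 × 25 + 22 = 1057322.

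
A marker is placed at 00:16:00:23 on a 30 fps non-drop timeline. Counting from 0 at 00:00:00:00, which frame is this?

Total seconds to the label: (0 × 3600 + 16 × 60 + 0) = 960.
Frame index = 960 × 30 + 23 = 28823.

28823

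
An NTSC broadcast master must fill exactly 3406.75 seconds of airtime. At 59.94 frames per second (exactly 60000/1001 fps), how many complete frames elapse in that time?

204200 frames

Frames = 3406.75 × 60000/1001 = 204405000/1001 ≈ 204200.7992.
Complete frames: 204200.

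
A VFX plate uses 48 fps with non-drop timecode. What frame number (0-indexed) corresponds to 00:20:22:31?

frame 58687

Total seconds to the label: (0 × 3600 + 20 × 60 + 22) = 1222.
Frame index = 1222 × 48 + 31 = 58687.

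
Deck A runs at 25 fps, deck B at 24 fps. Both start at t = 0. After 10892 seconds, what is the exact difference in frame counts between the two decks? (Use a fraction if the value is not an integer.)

A emits 25 × 10892 = 272300 frames; B emits 24 × 10892 = 261408.
Difference = 10892 frames; B is behind A.

10892 frames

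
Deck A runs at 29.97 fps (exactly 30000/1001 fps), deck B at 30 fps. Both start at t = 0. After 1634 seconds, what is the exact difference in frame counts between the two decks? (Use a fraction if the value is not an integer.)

A emits 30000/1001 × 1634 = 49020000/1001 frames; B emits 30 × 1634 = 49020.
Difference = 49020/1001 frames (≈ 48.9710); B is ahead of A.

49020/1001 frames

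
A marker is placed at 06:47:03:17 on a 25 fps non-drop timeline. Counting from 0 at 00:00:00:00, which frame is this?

frame 610592

Total seconds to the label: (6 × 3600 + 47 × 60 + 3) = 24423.
Frame index = 24423 × 25 + 17 = 610592.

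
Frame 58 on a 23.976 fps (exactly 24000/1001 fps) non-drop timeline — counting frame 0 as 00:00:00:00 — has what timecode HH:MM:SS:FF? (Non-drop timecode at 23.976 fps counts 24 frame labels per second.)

58 ÷ 24 = 2 full seconds, remainder 10 frames.
2 s = 0 h 0 min 2 s.
Timecode: 00:00:02:10.

00:00:02:10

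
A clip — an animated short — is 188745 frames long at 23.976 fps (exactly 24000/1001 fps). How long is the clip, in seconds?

Running time = 188745 / (24000/1001) = 7872.239375 s.

7872.239375 seconds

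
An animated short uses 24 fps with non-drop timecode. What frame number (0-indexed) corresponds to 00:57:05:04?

Total seconds to the label: (0 × 3600 + 57 × 60 + 5) = 3425.
Frame index = 3425 × 24 + 4 = 82204.

frame 82204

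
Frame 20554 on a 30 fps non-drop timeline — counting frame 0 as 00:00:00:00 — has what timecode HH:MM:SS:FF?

00:11:25:04

20554 ÷ 30 = 685 full seconds, remainder 4 frames.
685 s = 0 h 11 min 25 s.
Timecode: 00:11:25:04.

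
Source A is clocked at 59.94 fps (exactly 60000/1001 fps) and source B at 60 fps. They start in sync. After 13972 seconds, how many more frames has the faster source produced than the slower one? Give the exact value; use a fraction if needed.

119760/143 frames

A emits 60000/1001 × 13972 = 119760000/143 frames; B emits 60 × 13972 = 838320.
Difference = 119760/143 frames (≈ 837.4825); B is ahead of A.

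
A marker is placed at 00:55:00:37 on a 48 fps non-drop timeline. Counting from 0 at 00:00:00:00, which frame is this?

frame 158437

Total seconds to the label: (0 × 3600 + 55 × 60 + 0) = 3300.
Frame index = 3300 × 48 + 37 = 158437.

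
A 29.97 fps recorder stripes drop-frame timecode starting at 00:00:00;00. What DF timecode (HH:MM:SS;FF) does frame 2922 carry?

Ten DF minutes hold 17982 frames, so frame 2922 lies in block 0 (frames 0–17981) with 2922 frames into that block.
The block's first minute is 1800 frames and the rest 1798 each; 2922 frames reaches minute 1, so 0 × 18 + 1 × 2 = 2 labels have been skipped so far.
Adding those back, label number 2922 + 2 = 2924 at 30 labels/s is 97 s + 14 f = 0 h 1 min 37 s frame 14, i.e. 00:01:37;14.

00:01:37;14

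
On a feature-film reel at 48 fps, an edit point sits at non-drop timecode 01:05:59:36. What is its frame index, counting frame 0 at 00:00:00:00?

frame 190068

Total seconds to the label: (1 × 3600 + 5 × 60 + 59) = 3959.
Frame index = 3959 × 48 + 36 = 190068.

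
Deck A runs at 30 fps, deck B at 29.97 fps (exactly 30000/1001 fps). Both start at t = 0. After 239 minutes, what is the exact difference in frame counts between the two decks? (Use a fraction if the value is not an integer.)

430200/1001 frames

239 min = 14340 s.
A emits 30 × 14340 = 430200 frames; B emits 30000/1001 × 14340 = 430200000/1001.
Difference = 430200/1001 frames (≈ 429.7702); B is behind A.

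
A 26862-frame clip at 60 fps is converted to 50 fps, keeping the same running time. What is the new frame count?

22385 frames

Target frames = source frames × (target rate / source rate) = 26862 × (50)/(60) = 26862 × 5/6 = 22385.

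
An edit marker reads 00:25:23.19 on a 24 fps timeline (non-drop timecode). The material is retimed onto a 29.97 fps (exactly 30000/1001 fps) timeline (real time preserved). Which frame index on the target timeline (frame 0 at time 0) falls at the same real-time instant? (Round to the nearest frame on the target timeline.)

frame 45668

Source frame index: (0×3600 + 25×60 + 23) × 24 + 19 = 36571.
Real time: 36571 / (24) = 36571/24 s.
Target frame: (36571/24) × (30000/1001) = 45713750/1001 ≈ 45668.082 → 45668.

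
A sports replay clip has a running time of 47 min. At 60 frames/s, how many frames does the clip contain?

169200 frames

47 min = 2820 s.
Frames = 2820 × 60 = 169200.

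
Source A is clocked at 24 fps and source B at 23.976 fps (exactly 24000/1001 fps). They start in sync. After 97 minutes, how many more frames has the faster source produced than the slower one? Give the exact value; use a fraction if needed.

139680/1001 frames

97 min = 5820 s.
A emits 24 × 5820 = 139680 frames; B emits 24000/1001 × 5820 = 139680000/1001.
Difference = 139680/1001 frames (≈ 139.5405); B is behind A.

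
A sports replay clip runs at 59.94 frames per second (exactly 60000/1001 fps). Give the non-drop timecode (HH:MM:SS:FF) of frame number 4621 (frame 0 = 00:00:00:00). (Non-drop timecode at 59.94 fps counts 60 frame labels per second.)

4621 ÷ 60 = 77 full seconds, remainder 1 frame.
77 s = 0 h 1 min 17 s.
Timecode: 00:01:17:01.

00:01:17:01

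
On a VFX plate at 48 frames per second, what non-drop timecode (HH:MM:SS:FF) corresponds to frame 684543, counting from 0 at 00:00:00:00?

684543 ÷ 48 = 14261 full seconds, remainder 15 frames.
14261 s = 3 h 57 min 41 s.
Timecode: 03:57:41:15.

03:57:41:15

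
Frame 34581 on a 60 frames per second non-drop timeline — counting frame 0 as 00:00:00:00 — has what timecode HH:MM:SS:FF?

34581 ÷ 60 = 576 full seconds, remainder 21 frames.
576 s = 0 h 9 min 36 s.
Timecode: 00:09:36:21.

00:09:36:21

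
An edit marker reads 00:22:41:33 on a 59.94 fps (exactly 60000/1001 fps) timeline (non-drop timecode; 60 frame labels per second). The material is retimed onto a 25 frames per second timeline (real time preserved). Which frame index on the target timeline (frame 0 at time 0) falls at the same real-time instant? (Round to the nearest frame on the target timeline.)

frame 34073

Source frame index: (0×3600 + 22×60 + 41) × 60 + 33 = 81693.
Real time: 81693 / (60000/1001) = 27258231/20000 s.
Target frame: (27258231/20000) × (25) = 27258231/800 ≈ 34072.789 → 34073.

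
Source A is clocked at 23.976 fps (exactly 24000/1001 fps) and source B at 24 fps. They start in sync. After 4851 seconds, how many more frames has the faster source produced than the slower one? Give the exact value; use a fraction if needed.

A emits 24000/1001 × 4851 = 1512000/13 frames; B emits 24 × 4851 = 116424.
Difference = 1512/13 frames (≈ 116.3077); B is ahead of A.

1512/13 frames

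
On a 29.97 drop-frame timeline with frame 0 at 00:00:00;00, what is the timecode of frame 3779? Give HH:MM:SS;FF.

00:02:06;03

Ten DF minutes hold 17982 frames, so frame 3779 lies in block 0 (frames 0–17981) with 3779 frames into that block.
The block's first minute is 1800 frames and the rest 1798 each; 3779 frames reaches minute 2, so 0 × 18 + 2 × 2 = 4 labels have been skipped so far.
Adding those back, label number 3779 + 4 = 3783 at 30 labels/s is 126 s + 3 f = 0 h 2 min 6 s frame 3, i.e. 00:02:06;03.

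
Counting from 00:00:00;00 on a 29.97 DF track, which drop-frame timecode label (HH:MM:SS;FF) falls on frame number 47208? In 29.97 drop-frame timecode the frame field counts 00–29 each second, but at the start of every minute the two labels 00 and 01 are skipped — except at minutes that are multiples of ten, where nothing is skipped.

Ten DF minutes hold 17982 frames, so frame 47208 lies in block 2 (frames 35964–53945) with 11244 frames into that block.
The block's first minute is 1800 frames and the rest 1798 each; 11244 frames reaches minute 6, so 2 × 18 + 6 × 2 = 48 labels have been skipped so far.
Adding those back, label number 47208 + 48 = 47256 at 30 labels/s is 1575 s + 6 f = 0 h 26 min 15 s frame 6, i.e. 00:26:15;06.

00:26:15;06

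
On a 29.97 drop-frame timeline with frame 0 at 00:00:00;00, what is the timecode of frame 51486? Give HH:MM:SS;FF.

00:28:37;28

Each 10-minute DF block holds 10 × 60 × 30 − 9 × 2 = 17982 frames. 51486 ÷ 17982 → 2 full blocks, remainder 15522.
Within the partial block the first minute is 1800 frames and each further minute 1798, so 8 further minute boundaries passed. Total skipped labels = 18 × 2 + 2 × 8 = 52.
Non-drop label index = 51486 + 52 = 51538; at 30 labels/s that is 00:28:37:28, i.e. DF 00:28:37;28.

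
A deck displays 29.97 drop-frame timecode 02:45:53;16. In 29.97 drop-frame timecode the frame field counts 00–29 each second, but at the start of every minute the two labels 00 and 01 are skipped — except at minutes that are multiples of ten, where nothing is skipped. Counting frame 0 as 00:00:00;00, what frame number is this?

As if non-drop at 30 labels/s: (2 × 3600 + 45 × 60 + 53) × 30 + 16 = 298606.
Minute boundaries passed: 165; those not divisible by 10: 165 − 16 = 149; dropped labels = 2 × 149 = 298.
Actual frame index = 298606 − 298 = 298308.

298308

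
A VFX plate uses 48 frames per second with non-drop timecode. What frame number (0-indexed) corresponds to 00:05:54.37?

frame 17029

Total seconds to the label: (0 × 3600 + 5 × 60 + 54) = 354.
Frame index = 354 × 48 + 37 = 17029.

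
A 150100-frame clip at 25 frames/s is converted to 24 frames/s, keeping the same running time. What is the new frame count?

144096 frames

Target frames = source frames × (target rate / source rate) = 150100 × (24)/(25) = 150100 × 24/25 = 144096.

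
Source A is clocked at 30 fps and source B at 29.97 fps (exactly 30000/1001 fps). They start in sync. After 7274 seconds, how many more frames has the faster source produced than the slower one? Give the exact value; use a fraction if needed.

A emits 30 × 7274 = 218220 frames; B emits 30000/1001 × 7274 = 218220000/1001.
Difference = 218220/1001 frames (≈ 218.0020); B is behind A.

218220/1001 frames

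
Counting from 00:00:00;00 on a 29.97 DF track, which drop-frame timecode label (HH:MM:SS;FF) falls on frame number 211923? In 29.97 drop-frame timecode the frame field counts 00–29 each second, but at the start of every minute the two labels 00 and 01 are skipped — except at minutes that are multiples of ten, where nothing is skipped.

Ten DF minutes hold 17982 frames, so frame 211923 lies in block 11 (frames 197802–215783) with 14121 frames into that block.
The block's first minute is 1800 frames and the rest 1798 each; 14121 frames reaches minute 7, so 11 × 18 + 7 × 2 = 212 labels have been skipped so far.
Adding those back, label number 211923 + 212 = 212135 at 30 labels/s is 7071 s + 5 f = 1 h 57 min 51 s frame 5, i.e. 01:57:51;05.

01:57:51;05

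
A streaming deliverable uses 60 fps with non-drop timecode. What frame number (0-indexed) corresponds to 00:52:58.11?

frame 190691

Total seconds to the label: (0 × 3600 + 52 × 60 + 58) = 3178.
Frame index = 3178 × 60 + 11 = 190691.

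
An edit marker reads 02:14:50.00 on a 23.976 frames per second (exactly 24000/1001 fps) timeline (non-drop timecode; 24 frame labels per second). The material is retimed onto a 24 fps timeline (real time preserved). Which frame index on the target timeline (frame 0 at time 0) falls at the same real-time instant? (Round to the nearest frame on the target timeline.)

frame 194354

Source frame index: (2×3600 + 14×60 + 50) × 24 + 0 = 194160.
Real time: 194160 / (24000/1001) = 809809/100 s.
Target frame: (809809/100) × (24) = 4858854/25 ≈ 194354.160 → 194354.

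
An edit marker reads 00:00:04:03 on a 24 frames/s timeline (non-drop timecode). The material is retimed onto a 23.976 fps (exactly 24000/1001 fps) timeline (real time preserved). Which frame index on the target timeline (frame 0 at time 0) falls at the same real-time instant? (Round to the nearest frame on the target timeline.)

frame 99

Source frame index: (0×3600 + 0×60 + 4) × 24 + 3 = 99.
Real time: 99 / (24) = 33/8 s.
Target frame: (33/8) × (24000/1001) = 9000/91 ≈ 98.901 → 99.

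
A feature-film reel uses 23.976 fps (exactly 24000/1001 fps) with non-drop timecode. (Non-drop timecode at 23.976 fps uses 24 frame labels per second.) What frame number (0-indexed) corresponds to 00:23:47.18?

34266

Total seconds to the label: (0 × 3600 + 23 × 60 + 47) = 1427.
Frame index = 1427 × 24 + 18 = 34266.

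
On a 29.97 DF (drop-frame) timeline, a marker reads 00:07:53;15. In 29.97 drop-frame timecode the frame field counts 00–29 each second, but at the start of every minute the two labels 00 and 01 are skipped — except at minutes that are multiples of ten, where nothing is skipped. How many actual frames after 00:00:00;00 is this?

14191

As if non-drop at 30 labels/s: (0 × 3600 + 7 × 60 + 53) × 30 + 15 = 14205.
Minute boundaries passed: 7; those not divisible by 10: 7 − 0 = 7; dropped labels = 2 × 7 = 14.
Actual frame index = 14205 − 14 = 14191.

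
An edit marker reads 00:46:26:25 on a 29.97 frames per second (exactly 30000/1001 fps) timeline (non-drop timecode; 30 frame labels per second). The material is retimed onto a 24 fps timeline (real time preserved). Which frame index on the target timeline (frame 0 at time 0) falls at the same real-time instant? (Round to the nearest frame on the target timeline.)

Source frame index: (0×3600 + 46×60 + 26) × 30 + 25 = 83605.
Real time: 83605 / (30000/1001) = 16737721/6000 s.
Target frame: (16737721/6000) × (24) = 16737721/250 ≈ 66950.884 → 66951.

frame 66951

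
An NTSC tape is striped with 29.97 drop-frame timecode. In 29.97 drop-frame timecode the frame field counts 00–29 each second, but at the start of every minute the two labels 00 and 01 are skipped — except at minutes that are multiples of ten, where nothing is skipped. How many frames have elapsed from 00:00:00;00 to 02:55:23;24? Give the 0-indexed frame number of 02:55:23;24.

315398

As if non-drop at 30 labels/s: (2 × 3600 + 55 × 60 + 23) × 30 + 24 = 315714.
Minute boundaries passed: 175; those not divisible by 10: 175 − 17 = 158; dropped labels = 2 × 158 = 316.
Actual frame index = 315714 − 316 = 315398.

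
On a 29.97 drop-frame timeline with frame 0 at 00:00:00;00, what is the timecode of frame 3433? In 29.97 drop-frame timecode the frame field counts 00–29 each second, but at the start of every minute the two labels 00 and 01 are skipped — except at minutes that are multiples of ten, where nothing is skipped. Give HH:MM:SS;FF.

00:01:54;15

Each 10-minute DF block holds 10 × 60 × 30 − 9 × 2 = 17982 frames. 3433 ÷ 17982 → 0 full blocks, remainder 3433.
Within the partial block the first minute is 1800 frames and each further minute 1798, so 1 further minute boundary passed. Total skipped labels = 18 × 0 + 2 × 1 = 2.
Non-drop label index = 3433 + 2 = 3435; at 30 labels/s that is 00:01:54:15, i.e. DF 00:01:54;15.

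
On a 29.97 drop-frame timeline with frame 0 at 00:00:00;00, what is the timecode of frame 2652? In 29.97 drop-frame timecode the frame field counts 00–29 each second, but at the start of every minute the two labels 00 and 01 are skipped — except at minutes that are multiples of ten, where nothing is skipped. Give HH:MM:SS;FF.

Ten DF minutes hold 17982 frames, so frame 2652 lies in block 0 (frames 0–17981) with 2652 frames into that block.
The block's first minute is 1800 frames and the rest 1798 each; 2652 frames reaches minute 1, so 0 × 18 + 1 × 2 = 2 labels have been skipped so far.
Adding those back, label number 2652 + 2 = 2654 at 30 labels/s is 88 s + 14 f = 0 h 1 min 28 s frame 14, i.e. 00:01:28;14.

00:01:28;14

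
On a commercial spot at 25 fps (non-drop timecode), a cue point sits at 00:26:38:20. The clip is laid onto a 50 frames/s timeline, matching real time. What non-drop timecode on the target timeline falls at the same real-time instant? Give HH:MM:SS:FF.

00:26:38:40

Source frame index: (0×3600 + 26×60 + 38) × 25 + 20 = 39970.
Real time: 39970 / (25) = 7994/5 s.
Target frame: (7994/5) × (50) = 79940.
At 50 labels/s: frame 79940 → 00:26:38:40.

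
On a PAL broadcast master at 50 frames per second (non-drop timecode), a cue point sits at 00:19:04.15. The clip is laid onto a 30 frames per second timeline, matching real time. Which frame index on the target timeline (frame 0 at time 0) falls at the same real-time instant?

frame 34329

Source frame index: (0×3600 + 19×60 + 4) × 50 + 15 = 57215.
Real time: 57215 / (50) = 11443/10 s.
Target frame: (11443/10) × (30) = 34329.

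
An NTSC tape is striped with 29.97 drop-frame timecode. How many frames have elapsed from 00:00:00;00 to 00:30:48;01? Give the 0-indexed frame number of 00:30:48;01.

As if non-drop at 30 labels/s: (0 × 3600 + 30 × 60 + 48) × 30 + 1 = 55441.
Minute boundaries passed: 30; those not divisible by 10: 30 − 3 = 27; dropped labels = 2 × 27 = 54.
Actual frame index = 55441 − 54 = 55387.

55387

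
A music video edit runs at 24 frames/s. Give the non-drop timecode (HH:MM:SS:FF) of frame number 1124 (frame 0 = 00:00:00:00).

1124 ÷ 24 = 46 full seconds, remainder 20 frames.
46 s = 0 h 0 min 46 s.
Timecode: 00:00:46:20.

00:00:46:20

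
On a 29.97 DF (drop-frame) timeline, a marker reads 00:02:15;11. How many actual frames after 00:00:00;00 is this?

Complete 10-minute blocks: 0, each 17982 frames → 0.
Remaining 2 whole minutes in the current block: 1800 + 1 × 1798 = 3598 frames.
Within the current minute: 15 × 30 + 11 − 2 = 459 (labels ;00/;01 skipped at this minute). Total = 0 + 3598 + 459 = 4057.

4057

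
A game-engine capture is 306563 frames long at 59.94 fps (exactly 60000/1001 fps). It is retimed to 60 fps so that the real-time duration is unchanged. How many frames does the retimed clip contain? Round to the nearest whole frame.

306870 frames

Frames at target rate = 306563 × (60) / (60000/1001) = 306869563/1000 ≈ 306869.563.
Nearest whole frame: 306870.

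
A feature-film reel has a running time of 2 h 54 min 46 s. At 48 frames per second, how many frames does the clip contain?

2 h 54 min 46 s = 10486 s.
Frames = 10486 × 48 = 503328.

503328 frames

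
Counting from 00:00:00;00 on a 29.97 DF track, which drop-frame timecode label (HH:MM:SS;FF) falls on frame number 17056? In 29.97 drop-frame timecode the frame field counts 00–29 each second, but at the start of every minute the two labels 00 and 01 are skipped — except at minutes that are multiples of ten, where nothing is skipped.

Ten DF minutes hold 17982 frames, so frame 17056 lies in block 0 (frames 0–17981) with 17056 frames into that block.
The block's first minute is 1800 frames and the rest 1798 each; 17056 frames reaches minute 9, so 0 × 18 + 9 × 2 = 18 labels have been skipped so far.
Adding those back, label number 17056 + 18 = 17074 at 30 labels/s is 569 s + 4 f = 0 h 9 min 29 s frame 4, i.e. 00:09:29;04.

00:09:29;04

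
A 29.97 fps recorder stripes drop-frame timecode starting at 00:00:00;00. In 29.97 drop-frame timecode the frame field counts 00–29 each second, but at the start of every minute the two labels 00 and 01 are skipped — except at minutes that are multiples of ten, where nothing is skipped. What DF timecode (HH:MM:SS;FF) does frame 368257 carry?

Ten DF minutes hold 17982 frames, so frame 368257 lies in block 20 (frames 359640–377621) with 8617 frames into that block.
The block's first minute is 1800 frames and the rest 1798 each; 8617 frames reaches minute 4, so 20 × 18 + 4 × 2 = 368 labels have been skipped so far.
Adding those back, label number 368257 + 368 = 368625 at 30 labels/s is 12287 s + 15 f = 3 h 24 min 47 s frame 15, i.e. 03:24:47;15.

03:24:47;15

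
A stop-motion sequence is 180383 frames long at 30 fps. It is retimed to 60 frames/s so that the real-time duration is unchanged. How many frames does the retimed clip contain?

Target frames = source frames × (target rate / source rate) = 180383 × (60)/(30) = 180383 × 2 = 360766.

360766 frames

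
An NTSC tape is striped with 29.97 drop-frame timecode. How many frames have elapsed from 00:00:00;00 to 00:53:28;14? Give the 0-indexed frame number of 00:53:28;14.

96158

Complete 10-minute blocks: 5, each 17982 frames → 89910.
Remaining 3 whole minutes in the current block: 1800 + 2 × 1798 = 5396 frames.
Within the current minute: 28 × 30 + 14 − 2 = 852 (labels ;00/;01 skipped at this minute). Total = 89910 + 5396 + 852 = 96158.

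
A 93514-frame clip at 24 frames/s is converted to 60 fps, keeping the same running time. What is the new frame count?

Target frames = source frames × (target rate / source rate) = 93514 × (60)/(24) = 93514 × 5/2 = 233785.

233785 frames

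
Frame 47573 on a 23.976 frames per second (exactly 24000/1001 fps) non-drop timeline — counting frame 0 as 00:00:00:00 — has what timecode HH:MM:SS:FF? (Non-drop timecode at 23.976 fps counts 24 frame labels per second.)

47573 ÷ 24 = 1982 full seconds, remainder 5 frames.
1982 s = 0 h 33 min 2 s.
Timecode: 00:33:02:05.

00:33:02:05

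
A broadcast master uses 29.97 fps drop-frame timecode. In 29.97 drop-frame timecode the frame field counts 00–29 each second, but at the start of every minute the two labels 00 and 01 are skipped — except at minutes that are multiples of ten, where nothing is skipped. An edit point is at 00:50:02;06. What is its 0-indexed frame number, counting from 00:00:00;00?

As if non-drop at 30 labels/s: (0 × 3600 + 50 × 60 + 2) × 30 + 6 = 90066.
Minute boundaries passed: 50; those not divisible by 10: 50 − 5 = 45; dropped labels = 2 × 45 = 90.
Actual frame index = 90066 − 90 = 89976.

89976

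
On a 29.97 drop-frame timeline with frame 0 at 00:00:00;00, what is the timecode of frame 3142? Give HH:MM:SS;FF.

00:01:44;24

Each 10-minute DF block holds 10 × 60 × 30 − 9 × 2 = 17982 frames. 3142 ÷ 17982 → 0 full blocks, remainder 3142.
Within the partial block the first minute is 1800 frames and each further minute 1798, so 1 further minute boundary passed. Total skipped labels = 18 × 0 + 2 × 1 = 2.
Non-drop label index = 3142 + 2 = 3144; at 30 labels/s that is 00:01:44:24, i.e. DF 00:01:44;24.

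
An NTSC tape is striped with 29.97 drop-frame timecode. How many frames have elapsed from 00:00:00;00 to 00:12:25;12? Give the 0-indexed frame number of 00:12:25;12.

22340

Complete 10-minute blocks: 1, each 17982 frames → 17982.
Remaining 2 whole minutes in the current block: 1800 + 1 × 1798 = 3598 frames.
Within the current minute: 25 × 30 + 12 − 2 = 760 (labels ;00/;01 skipped at this minute). Total = 17982 + 3598 + 760 = 22340.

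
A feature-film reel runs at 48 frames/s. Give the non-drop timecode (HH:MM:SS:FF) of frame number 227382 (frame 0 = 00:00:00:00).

227382 ÷ 48 = 4737 full seconds, remainder 6 frames.
4737 s = 1 h 18 min 57 s.
Timecode: 01:18:57:06.

01:18:57:06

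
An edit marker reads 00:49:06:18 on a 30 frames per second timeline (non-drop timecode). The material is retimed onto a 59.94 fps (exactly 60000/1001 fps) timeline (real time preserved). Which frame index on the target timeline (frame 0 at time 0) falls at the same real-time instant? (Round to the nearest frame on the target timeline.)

Source frame index: (0×3600 + 49×60 + 6) × 30 + 18 = 88398.
Real time: 88398 / (30) = 14733/5 s.
Target frame: (14733/5) × (60000/1001) = 176796000/1001 ≈ 176619.381 → 176619.

frame 176619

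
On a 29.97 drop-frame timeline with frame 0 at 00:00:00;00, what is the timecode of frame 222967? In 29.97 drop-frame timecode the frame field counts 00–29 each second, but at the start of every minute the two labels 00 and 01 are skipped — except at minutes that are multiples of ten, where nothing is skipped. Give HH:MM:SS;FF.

Each 10-minute DF block holds 10 × 60 × 30 − 9 × 2 = 17982 frames. 222967 ÷ 17982 → 12 full blocks, remainder 7183.
Within the partial block the first minute is 1800 frames and each further minute 1798, so 3 further minute boundaries passed. Total skipped labels = 18 × 12 + 2 × 3 = 222.
Non-drop label index = 222967 + 222 = 223189; at 30 labels/s that is 02:03:59:19, i.e. DF 02:03:59;19.

02:03:59;19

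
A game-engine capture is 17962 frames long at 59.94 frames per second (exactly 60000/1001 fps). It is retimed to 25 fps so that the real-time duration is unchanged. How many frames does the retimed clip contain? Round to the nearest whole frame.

Frames at target rate = 17962 × (25) / (60000/1001) = 8989981/1200 ≈ 7491.651.
Nearest whole frame: 7492.

7492 frames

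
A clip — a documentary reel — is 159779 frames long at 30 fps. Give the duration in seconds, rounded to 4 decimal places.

5325.9667 seconds

Running time = 159779 × 1/30 = 159779/30 s ≈ 5325.9667 s.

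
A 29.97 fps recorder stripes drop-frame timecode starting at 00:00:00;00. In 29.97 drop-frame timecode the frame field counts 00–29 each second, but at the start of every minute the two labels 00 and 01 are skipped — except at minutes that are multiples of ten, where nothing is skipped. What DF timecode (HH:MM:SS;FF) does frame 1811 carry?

Ten DF minutes hold 17982 frames, so frame 1811 lies in block 0 (frames 0–17981) with 1811 frames into that block.
The block's first minute is 1800 frames and the rest 1798 each; 1811 frames reaches minute 1, so 0 × 18 + 1 × 2 = 2 labels have been skipped so far.
Adding those back, label number 1811 + 2 = 1813 at 30 labels/s is 60 s + 13 f = 0 h 1 min 0 s frame 13, i.e. 00:01:00;13.

00:01:00;13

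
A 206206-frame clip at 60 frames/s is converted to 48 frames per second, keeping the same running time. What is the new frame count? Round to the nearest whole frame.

Frames at target rate = 206206 × (48) / (60) = 824824/5 ≈ 164964.800.
Nearest whole frame: 164965.

164965 frames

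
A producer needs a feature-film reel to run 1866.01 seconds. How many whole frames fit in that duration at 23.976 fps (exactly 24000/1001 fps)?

44739 frames

Frames = 1866.01 × 24000/1001 = 44784240/1001 ≈ 44739.5005.
Complete frames: 44739.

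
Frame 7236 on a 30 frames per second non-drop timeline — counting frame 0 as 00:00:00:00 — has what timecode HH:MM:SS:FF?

00:04:01:06

7236 ÷ 30 = 241 full seconds, remainder 6 frames.
241 s = 0 h 4 min 1 s.
Timecode: 00:04:01:06.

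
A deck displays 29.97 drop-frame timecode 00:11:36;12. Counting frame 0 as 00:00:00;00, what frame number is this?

20872

As if non-drop at 30 labels/s: (0 × 3600 + 11 × 60 + 36) × 30 + 12 = 20892.
Minute boundaries passed: 11; those not divisible by 10: 11 − 1 = 10; dropped labels = 2 × 10 = 20.
Actual frame index = 20892 − 20 = 20872.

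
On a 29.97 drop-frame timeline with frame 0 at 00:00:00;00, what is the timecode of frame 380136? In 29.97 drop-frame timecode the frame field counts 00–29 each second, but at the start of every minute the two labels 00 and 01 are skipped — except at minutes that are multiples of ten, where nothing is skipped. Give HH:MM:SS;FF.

03:31:23;26

Each 10-minute DF block holds 10 × 60 × 30 − 9 × 2 = 17982 frames. 380136 ÷ 17982 → 21 full blocks, remainder 2514.
Within the partial block the first minute is 1800 frames and each further minute 1798, so 1 further minute boundary passed. Total skipped labels = 18 × 21 + 2 × 1 = 380.
Non-drop label index = 380136 + 380 = 380516; at 30 labels/s that is 03:31:23:26, i.e. DF 03:31:23;26.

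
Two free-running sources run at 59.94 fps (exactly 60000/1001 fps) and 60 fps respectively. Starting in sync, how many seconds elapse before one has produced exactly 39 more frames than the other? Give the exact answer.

The gap grows by |60 − 60000/1001| = 60/1001 frames per second.
Time for a 39-frame gap: 39 ÷ (60/1001) = 650.65 s.

650.65 seconds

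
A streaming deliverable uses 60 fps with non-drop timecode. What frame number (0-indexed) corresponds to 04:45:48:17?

Total seconds to the label: (4 × 3600 + 45 × 60 + 48) = 17148.
Frame index = 17148 × 60 + 17 = 1028897.

frame 1028897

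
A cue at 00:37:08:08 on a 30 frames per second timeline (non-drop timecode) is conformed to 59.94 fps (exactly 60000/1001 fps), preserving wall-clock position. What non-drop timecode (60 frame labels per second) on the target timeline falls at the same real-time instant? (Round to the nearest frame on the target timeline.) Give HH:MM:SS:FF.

Source frame index: (0×3600 + 37×60 + 8) × 30 + 8 = 66848.
Real time: 66848 / (30) = 33424/15 s.
Target frame: (33424/15) × (60000/1001) = 133696000/1001 ≈ 133562.438 → 133562.
At 60 labels/s: frame 133562 → 00:37:06:02.

00:37:06:02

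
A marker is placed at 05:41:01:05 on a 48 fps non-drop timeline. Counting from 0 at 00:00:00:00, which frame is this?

frame 982133

Total seconds to the label: (5 × 3600 + 41 × 60 + 1) = 20461.
Frame index = 20461 × 48 + 5 = 982133.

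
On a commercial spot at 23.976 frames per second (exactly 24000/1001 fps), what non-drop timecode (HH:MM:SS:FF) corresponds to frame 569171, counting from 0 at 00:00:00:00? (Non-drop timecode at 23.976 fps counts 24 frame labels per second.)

569171 ÷ 24 = 23715 full seconds, remainder 11 frames.
23715 s = 6 h 35 min 15 s.
Timecode: 06:35:15:11.

06:35:15:11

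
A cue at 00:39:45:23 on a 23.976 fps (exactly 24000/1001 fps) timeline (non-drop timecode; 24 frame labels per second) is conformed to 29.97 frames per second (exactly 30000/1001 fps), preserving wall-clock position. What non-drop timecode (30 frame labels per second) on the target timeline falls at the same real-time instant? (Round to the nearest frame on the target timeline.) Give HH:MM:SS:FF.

00:39:45:29

Source frame index: (0×3600 + 39×60 + 45) × 24 + 23 = 57263.
Real time: 57263 / (24000/1001) = 57320263/24000 s.
Target frame: (57320263/24000) × (30000/1001) = 286315/4 ≈ 71578.750 → 71579.
At 30 labels/s: frame 71579 → 00:39:45:29.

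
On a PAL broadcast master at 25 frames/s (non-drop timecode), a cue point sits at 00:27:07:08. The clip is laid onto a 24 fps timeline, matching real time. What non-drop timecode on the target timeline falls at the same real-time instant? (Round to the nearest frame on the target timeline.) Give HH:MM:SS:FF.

00:27:07:08

Source frame index: (0×3600 + 27×60 + 7) × 25 + 8 = 40683.
Real time: 40683 / (25) = 40683/25 s.
Target frame: (40683/25) × (24) = 976392/25 ≈ 39055.680 → 39056.
At 24 labels/s: frame 39056 → 00:27:07:08.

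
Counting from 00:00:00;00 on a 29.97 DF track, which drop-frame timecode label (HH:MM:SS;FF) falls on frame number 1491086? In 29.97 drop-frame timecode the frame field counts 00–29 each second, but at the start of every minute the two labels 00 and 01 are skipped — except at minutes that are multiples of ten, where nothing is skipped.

Each 10-minute DF block holds 10 × 60 × 30 − 9 × 2 = 17982 frames. 1491086 ÷ 17982 → 82 full blocks, remainder 16562.
Within the partial block the first minute is 1800 frames and each further minute 1798, so 9 further minute boundaries passed. Total skipped labels = 18 × 82 + 2 × 9 = 1494.
Non-drop label index = 1491086 + 1494 = 1492580; at 30 labels/s that is 13:49:12:20, i.e. DF 13:49:12;20.

13:49:12;20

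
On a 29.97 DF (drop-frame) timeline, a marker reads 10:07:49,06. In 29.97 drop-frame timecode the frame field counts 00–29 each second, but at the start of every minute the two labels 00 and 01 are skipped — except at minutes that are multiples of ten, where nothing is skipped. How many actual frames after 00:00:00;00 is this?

1092982

Complete 10-minute blocks: 60, each 17982 frames → 1078920.
Remaining 7 whole minutes in the current block: 1800 + 6 × 1798 = 12588 frames.
Within the current minute: 49 × 30 + 6 − 2 = 1474 (labels ;00/;01 skipped at this minute). Total = 1078920 + 12588 + 1474 = 1092982.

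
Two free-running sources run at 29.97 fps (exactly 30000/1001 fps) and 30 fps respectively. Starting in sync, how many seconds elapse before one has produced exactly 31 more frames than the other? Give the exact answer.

The gap grows by |30 − 30000/1001| = 30/1001 frames per second.
Time for a 31-frame gap: 31 ÷ (30/1001) = 31031/30 s.

31031/30 seconds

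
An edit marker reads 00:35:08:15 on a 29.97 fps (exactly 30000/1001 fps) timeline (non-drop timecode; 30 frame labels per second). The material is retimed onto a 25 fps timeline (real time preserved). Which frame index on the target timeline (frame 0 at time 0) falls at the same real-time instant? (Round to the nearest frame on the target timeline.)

Source frame index: (0×3600 + 35×60 + 8) × 30 + 15 = 63255.
Real time: 63255 / (30000/1001) = 4221217/2000 s.
Target frame: (4221217/2000) × (25) = 4221217/80 ≈ 52765.213 → 52765.

frame 52765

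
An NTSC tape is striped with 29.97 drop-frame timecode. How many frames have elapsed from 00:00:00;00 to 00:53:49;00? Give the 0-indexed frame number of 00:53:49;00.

Complete 10-minute blocks: 5, each 17982 frames → 89910.
Remaining 3 whole minutes in the current block: 1800 + 2 × 1798 = 5396 frames.
Within the current minute: 49 × 30 + 0 − 2 = 1468 (labels ;00/;01 skipped at this minute). Total = 89910 + 5396 + 1468 = 96774.

96774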